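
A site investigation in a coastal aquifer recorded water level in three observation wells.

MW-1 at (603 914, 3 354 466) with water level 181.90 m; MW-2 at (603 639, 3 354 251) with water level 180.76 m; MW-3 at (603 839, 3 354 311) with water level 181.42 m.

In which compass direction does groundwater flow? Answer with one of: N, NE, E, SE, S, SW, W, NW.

Differences from MW-1: to MW-2 (Δx, Δy, Δh) = (-275, -215, -1.14); to MW-3 = (-75, -155, -0.48).
Solve a·Δx + b·Δy = Δh: det = (-275)·(-155) − (-75)·(-215) = 26500.
∂h/∂x = [(-1.14)·(-155) − (-0.48)·(-215)] / 26500 = +0.002774
∂h/∂y = [(-275)·(-0.48) − (-75)·(-1.14)] / 26500 = +0.001755
Flow = −∇h = (-0.002774 east, -0.001755 north), which points southwest.

SW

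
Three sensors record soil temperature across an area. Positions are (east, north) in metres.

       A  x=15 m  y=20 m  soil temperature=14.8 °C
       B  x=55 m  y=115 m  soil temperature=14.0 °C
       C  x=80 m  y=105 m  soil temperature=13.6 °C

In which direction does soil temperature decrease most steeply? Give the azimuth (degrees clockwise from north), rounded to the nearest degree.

Three-point gradient (reference A): Δ to B = (40, 95, -0.8), Δ to C = (65, 85, -1.2).
∂T/∂x = -0.01658, ∂T/∂y = -0.001441 (det = -2775).
Steepest decrease is along −∇f: components (+0.01658 E, +0.001441 N).
Azimuth = atan2(+0.01658, +0.001441) = 85.0° ≈ 085°.

085°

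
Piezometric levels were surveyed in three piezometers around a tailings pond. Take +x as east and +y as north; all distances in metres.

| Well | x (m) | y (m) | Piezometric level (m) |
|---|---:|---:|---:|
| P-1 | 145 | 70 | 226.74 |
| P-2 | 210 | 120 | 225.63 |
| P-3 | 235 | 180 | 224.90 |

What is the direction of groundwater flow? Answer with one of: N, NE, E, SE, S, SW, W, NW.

With h = a·x + b·y + c and P-1 as origin, the differences give:
  65·a + 50·b = -1.11
  90·a + 110·b = -1.84
Eliminate b (×110 and ×50, subtract): 2650·a = -30.100 → a = ∂h/∂x = -0.01136
Back-substitute: b = ∂h/∂y = -0.007434.
Flow = −∇h = (+0.01136 east, +0.007434 north), which points northeast.

NE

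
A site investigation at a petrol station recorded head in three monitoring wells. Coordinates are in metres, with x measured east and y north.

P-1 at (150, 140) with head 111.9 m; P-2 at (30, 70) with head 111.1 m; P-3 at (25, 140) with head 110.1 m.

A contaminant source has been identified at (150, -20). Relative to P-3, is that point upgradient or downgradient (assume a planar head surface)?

upgradient

With h = a·x + b·y + c and P-1 as origin, the differences give:
  (-120)·a + (-70)·b = -0.8
  (-125)·a + 0·b = -1.8
Eliminate b (×0 and ×(-70), subtract): -8750·a = -126.00 → a = ∂h/∂x = +0.01440
Back-substitute: b = ∂h/∂y = -0.01326.
Head at (150, -20) = 111.9 + (+0.01440)·(0) + (-0.01326)·(-160) = 114.02 m.
That is higher than the 110.1 m at P-3, so the point is upgradient.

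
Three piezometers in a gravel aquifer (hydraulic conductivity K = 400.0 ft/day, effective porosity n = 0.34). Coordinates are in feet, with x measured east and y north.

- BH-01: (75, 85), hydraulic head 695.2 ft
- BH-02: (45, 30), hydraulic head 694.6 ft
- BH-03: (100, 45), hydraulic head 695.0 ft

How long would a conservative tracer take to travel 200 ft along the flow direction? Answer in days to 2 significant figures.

18 days

With h = a·x + b·y + c and BH-01 as origin, the differences give:
  (-30)·a + (-55)·b = -0.6
  25·a + (-40)·b = -0.2
Eliminate b (×(-40) and ×(-55), subtract): 2575·a = 13.00 → a = ∂h/∂x = +0.005049
Back-substitute: b = ∂h/∂y = +0.008155.
|∇h| = √(0.005049² + 0.008155²) = 0.009591
Seepage velocity v = K·i/n = 400.0 × 0.009591 / 0.34 = 11.28 ft/day.
t = 200 / 11.28 = 17.73 days.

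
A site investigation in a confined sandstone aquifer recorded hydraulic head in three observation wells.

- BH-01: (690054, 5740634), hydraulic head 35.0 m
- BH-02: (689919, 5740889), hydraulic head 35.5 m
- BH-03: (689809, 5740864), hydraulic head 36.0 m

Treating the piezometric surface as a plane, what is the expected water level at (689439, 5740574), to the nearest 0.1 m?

37.8 m

Differences from BH-01: to BH-02 (Δx, Δy, Δh) = (-135, 255, +0.5); to BH-03 = (-245, 230, +1.0).
Solve a·Δx + b·Δy = Δh: det = (-135)·230 − (-245)·255 = 31425.
∂h/∂x = [(+0.5)·230 − (+1.0)·255] / 31425 = -0.004455
∂h/∂y = [(-135)·(+1.0) − (-245)·(+0.5)] / 31425 = -0.0003978
h(689439, 5740574) = 35.0 + (-0.004455)·(-615) + (-0.0003978)·(-60) = 35.0 +2.740 +0.024 = 37.764 m.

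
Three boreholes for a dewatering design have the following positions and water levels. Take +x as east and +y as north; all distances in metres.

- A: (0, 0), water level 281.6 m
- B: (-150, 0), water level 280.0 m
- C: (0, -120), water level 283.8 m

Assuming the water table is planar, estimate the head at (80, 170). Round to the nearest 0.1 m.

279.3 m

∂h/∂x = (280.0 − 281.6) / (-150 − 0) = +0.01067
∂h/∂y = (283.8 − 281.6) / (-120 − 0) = -0.01833
h(80, 170) = 281.6 + (+0.01067)·(80) + (-0.01833)·(170) = 281.6 +0.853 -3.117 = 279.337 m.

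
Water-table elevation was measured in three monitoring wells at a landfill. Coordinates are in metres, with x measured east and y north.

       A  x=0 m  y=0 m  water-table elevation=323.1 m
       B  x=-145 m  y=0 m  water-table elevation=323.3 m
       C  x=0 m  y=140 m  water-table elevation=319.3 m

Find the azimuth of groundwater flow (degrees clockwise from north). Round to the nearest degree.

∂h/∂x = (323.3 − 323.1) / (-145 − 0) = -0.001379
∂h/∂y = (319.3 − 323.1) / (140 − 0) = -0.02714
Flow direction (−∇h) has components (+0.001379 E, +0.02714 N).
Azimuth = atan2(E, N) = atan2(+0.001379, +0.02714) = 2.9° ≈ 003°.

003°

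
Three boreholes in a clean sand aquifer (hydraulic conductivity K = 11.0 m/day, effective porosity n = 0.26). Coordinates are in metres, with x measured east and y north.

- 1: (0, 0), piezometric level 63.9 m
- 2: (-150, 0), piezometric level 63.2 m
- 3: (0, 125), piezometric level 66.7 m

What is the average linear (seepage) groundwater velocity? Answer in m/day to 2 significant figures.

0.97 m/day

∂h/∂x = (63.2 − 63.9) / (-150 − 0) = +0.004667
∂h/∂y = (66.7 − 63.9) / (125 − 0) = +0.02240
|∇h| = √(0.004667² + 0.02240²) = 0.02288
Seepage velocity v = K·i/n = 11.0 × 0.02288 / 0.26 = 0.968 m/day.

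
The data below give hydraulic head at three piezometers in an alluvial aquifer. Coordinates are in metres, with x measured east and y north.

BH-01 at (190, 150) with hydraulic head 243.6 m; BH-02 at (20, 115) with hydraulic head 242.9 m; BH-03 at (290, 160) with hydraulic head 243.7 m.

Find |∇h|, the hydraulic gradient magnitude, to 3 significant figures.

0.0295

With h = a·x + b·y + c and BH-01 as origin, the differences give:
  (-170)·a + (-35)·b = -0.7
  100·a + 10·b = +0.1
Eliminate b (×10 and ×(-35), subtract): 1800·a = -3.50 → a = ∂h/∂x = -0.001944
Back-substitute: b = ∂h/∂y = +0.02944.
|∇h| = √(-0.001944² + 0.02944²) = 0.0295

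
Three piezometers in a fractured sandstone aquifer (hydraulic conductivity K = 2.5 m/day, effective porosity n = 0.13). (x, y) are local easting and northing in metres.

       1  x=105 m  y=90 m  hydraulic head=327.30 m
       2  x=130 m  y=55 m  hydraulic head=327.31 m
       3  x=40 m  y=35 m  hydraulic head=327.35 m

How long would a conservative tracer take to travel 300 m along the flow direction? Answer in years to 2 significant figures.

Taking 1 as reference: 2−1 = (25, -35, +0.01); 3−1 = (-65, -55, +0.05).
Solve a·Δx + b·Δy = Δh: det = 25·(-55) − (-65)·(-35) = -3650.
∂h/∂x = [(+0.01)·(-55) − (+0.05)·(-35)] / -3650 = -0.0003288
∂h/∂y = [25·(+0.05) − (-65)·(+0.01)] / -3650 = -0.0005205
|∇h| = √(-0.0003288² + -0.0005205²) = 0.0006157
Seepage velocity v = K·i/n = 2.5 × 0.0006157 / 0.13 = 0.01184 m/day.
t = 300 / 0.01184 = 2.534e+04 days = 69.4 years.

69 years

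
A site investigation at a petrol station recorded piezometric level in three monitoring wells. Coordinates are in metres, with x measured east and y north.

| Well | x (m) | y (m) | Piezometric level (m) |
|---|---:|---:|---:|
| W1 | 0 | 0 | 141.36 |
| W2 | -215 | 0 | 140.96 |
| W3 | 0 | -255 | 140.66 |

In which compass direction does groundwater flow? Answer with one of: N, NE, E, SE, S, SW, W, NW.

SW

∂h/∂x = (140.96 − 141.36) / (-215 − 0) = +0.001860
∂h/∂y = (140.66 − 141.36) / (-255 − 0) = +0.002745
Flow = −∇h = (-0.001860 east, -0.002745 north), which points southwest.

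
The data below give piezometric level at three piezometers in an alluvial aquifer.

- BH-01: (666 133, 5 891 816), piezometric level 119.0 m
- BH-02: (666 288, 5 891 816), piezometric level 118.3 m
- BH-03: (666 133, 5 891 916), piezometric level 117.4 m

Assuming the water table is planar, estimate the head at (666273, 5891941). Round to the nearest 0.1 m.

∂h/∂x = (118.3 − 119.0) / (666288 − 666133) = -0.004516
∂h/∂y = (117.4 − 119.0) / (5891916 − 5891816) = -0.01600
h(666273, 5891941) = 119.0 + (-0.004516)·(140) + (-0.01600)·(125) = 119.0 -0.632 -2.000 = 116.368 m.

116.4 m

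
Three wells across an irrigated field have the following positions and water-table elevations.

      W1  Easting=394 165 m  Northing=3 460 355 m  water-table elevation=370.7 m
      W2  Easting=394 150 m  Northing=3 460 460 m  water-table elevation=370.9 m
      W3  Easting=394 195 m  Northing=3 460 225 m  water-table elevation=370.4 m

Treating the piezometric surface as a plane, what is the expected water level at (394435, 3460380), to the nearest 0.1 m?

Three-point gradient (reference W1): Δ to W2 = (-15, 105, +0.2), Δ to W3 = (30, -130, -0.3).
∂h/∂x = -0.004583, ∂h/∂y = +0.001250 (det = -1200).
h(394435, 3460380) = 370.7 + (-0.004583)·(270) + (+0.001250)·(25) = 370.7 -1.238 +0.031 = 369.494 m.

369.5 m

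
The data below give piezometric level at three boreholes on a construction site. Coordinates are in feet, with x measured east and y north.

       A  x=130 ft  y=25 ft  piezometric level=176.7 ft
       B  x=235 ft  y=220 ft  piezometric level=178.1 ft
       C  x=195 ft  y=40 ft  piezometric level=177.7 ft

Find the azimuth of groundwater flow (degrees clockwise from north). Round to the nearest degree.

Differences from A: to B (Δx, Δy, Δh) = (105, 195, +1.4); to C = (65, 15, +1.0).
Solve a·Δx + b·Δy = Δh: det = 105·15 − 65·195 = -11100.
∂h/∂x = [(+1.4)·15 − (+1.0)·195] / -11100 = +0.01568
∂h/∂y = [105·(+1.0) − 65·(+1.4)] / -11100 = -0.001261
Flow direction (−∇h) has components (-0.01568 E, +0.001261 N).
Azimuth = atan2(E, N) = atan2(-0.01568, +0.001261) = 274.6° ≈ 275°.

275°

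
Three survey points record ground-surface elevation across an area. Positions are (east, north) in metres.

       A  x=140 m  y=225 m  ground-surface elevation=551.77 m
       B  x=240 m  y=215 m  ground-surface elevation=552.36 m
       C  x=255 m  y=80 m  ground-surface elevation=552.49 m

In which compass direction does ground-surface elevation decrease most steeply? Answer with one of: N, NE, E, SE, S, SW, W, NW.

Differences from A: to B (Δx, Δy, Δh) = (100, -10, +0.59); to C = (115, -145, +0.72).
Determinant of the coordinate differences = 100·(-145) − 115·(-10) = -13350.
∂z/∂x = [(+0.59)·(-145) − (+0.72)·(-10)] / -13350 = +0.005869
∂z/∂y = [100·(+0.72) − 115·(+0.59)] / -13350 = -0.0003109
Steepest decrease is along −∇f = (-0.005869 E, +0.0003109 N) → west.

W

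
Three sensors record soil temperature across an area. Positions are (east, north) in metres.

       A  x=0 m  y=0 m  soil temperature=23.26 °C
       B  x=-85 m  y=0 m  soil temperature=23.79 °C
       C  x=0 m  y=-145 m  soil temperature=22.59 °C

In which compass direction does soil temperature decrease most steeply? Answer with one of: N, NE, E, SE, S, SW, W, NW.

∂T/∂x = (23.79 − 23.26) / (-85 − 0) = -0.006235
∂T/∂y = (22.59 − 23.26) / (-145 − 0) = +0.004621
Steepest decrease is along −∇f = (+0.006235 E, -0.004621 N) → southeast.

SE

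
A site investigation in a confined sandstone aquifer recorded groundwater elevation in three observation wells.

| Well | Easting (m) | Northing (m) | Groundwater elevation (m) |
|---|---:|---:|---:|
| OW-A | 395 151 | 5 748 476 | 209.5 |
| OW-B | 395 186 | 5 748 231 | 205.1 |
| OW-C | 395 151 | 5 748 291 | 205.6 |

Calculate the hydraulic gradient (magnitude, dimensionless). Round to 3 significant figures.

0.0304

With h = a·x + b·y + c and OW-A as origin, the differences give:
  35·a + (-245)·b = -4.4
  0·a + (-185)·b = -3.9
Eliminate b (×(-185) and ×(-245), subtract): -6475·a = -141.50 → a = ∂h/∂x = +0.02185
Back-substitute: b = ∂h/∂y = +0.02108.
|∇h| = √(0.02185² + 0.02108²) = 0.03036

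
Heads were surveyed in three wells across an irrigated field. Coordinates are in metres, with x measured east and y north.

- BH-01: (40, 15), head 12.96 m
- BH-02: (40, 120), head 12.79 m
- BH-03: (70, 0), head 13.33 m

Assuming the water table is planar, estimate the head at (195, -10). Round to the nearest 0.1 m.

Differences from BH-01: to BH-02 (Δx, Δy, Δh) = (0, 105, -0.17); to BH-03 = (30, -15, +0.37).
Solve a·Δx + b·Δy = Δh: det = 0·(-15) − 30·105 = -3150.
∂h/∂x = [(-0.17)·(-15) − (+0.37)·105] / -3150 = +0.01152
∂h/∂y = [0·(+0.37) − 30·(-0.17)] / -3150 = -0.001619
h(195, -10) = 12.96 + (+0.01152)·(155) + (-0.001619)·(-25) = 12.96 +1.786 +0.040 = 14.787 m.

14.8 m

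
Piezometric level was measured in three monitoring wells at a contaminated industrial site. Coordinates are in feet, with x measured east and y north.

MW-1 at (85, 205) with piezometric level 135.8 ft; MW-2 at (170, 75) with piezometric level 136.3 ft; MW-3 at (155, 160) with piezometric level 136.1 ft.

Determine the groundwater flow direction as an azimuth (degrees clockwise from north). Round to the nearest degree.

Differences from MW-1: to MW-2 (Δx, Δy, Δh) = (85, -130, +0.5); to MW-3 = (70, -45, +0.3).
Determinant of the coordinate differences = 85·(-45) − 70·(-130) = 5275.
∂h/∂x = [(+0.5)·(-45) − (+0.3)·(-130)] / 5275 = +0.003128
∂h/∂y = [85·(+0.3) − 70·(+0.5)] / 5275 = -0.001801
Flow direction (−∇h) has components (-0.003128 E, +0.001801 N).
Azimuth = atan2(E, N) = atan2(-0.003128, +0.001801) = 299.9° ≈ 300°.

300°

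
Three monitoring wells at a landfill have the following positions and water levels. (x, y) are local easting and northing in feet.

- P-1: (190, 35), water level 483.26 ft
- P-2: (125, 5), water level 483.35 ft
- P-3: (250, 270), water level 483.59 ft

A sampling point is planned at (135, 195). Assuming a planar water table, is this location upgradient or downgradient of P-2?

upgradient

Differences from P-1: to P-2 (Δx, Δy, Δh) = (-65, -30, +0.09); to P-3 = (60, 235, +0.33).
Determinant of the coordinate differences = (-65)·235 − 60·(-30) = -13475.
∂h/∂x = [(+0.09)·235 − (+0.33)·(-30)] / -13475 = -0.002304
∂h/∂y = [(-65)·(+0.33) − 60·(+0.09)] / -13475 = +0.001993
Head at (135, 195) = 483.26 + (-0.002304)·(-55) + (+0.001993)·(160) = 483.71 ft.
That is higher than the 483.35 ft at P-2, so the point is upgradient.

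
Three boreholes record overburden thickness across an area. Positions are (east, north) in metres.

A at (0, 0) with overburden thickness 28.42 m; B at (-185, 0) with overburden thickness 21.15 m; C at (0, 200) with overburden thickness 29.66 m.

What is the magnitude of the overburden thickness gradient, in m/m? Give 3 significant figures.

0.0398 m/m

∂d/∂x = (21.15 − 28.42) / (-185 − 0) = +0.03930
∂d/∂y = (29.66 − 28.42) / (200 − 0) = +0.006200
|∇f| = √(0.03930² + 0.006200²) = 0.03979 m/m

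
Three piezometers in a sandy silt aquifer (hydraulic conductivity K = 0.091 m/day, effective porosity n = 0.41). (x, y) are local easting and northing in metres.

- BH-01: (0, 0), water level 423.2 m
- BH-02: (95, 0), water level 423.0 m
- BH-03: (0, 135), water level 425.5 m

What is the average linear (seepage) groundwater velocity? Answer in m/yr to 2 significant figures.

1.4 m/yr

∂h/∂x = (423.0 − 423.2) / (95 − 0) = -0.002105
∂h/∂y = (425.5 − 423.2) / (135 − 0) = +0.01704
|∇h| = √(-0.002105² + 0.01704²) = 0.01717
Seepage velocity v = K·i/n = 0.091 × 0.01717 / 0.41 = 0.003811 m/day = 1.392 m/yr.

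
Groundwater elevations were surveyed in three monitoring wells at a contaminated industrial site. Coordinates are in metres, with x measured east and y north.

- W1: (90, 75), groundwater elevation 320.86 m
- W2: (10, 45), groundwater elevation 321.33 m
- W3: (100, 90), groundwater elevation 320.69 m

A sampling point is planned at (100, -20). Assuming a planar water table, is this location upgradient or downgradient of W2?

upgradient

With h = a·x + b·y + c and W1 as origin, the differences give:
  (-80)·a + (-30)·b = +0.47
  10·a + 15·b = -0.17
Eliminate b (×15 and ×(-30), subtract): -900·a = 1.950 → a = ∂h/∂x = -0.002167
Back-substitute: b = ∂h/∂y = -0.009889.
Head at (100, -20) = 320.86 + (-0.002167)·(10) + (-0.009889)·(-95) = 321.78 m.
That is higher than the 321.33 m at W2, so the point is upgradient.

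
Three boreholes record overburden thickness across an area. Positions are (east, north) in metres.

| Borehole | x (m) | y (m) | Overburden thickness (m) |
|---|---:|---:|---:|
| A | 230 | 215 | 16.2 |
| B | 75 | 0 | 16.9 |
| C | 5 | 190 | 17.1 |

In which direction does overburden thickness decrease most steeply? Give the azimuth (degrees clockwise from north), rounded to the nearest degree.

084°

Three-point gradient (reference A): Δ to B = (-155, -215, +0.7), Δ to C = (-225, -25, +0.9).
∂d/∂x = -0.003955, ∂d/∂y = -0.0004045 (det = -44500).
Steepest decrease is along −∇f: components (+0.003955 E, +0.0004045 N).
Azimuth = atan2(+0.003955, +0.0004045) = 84.2° ≈ 084°.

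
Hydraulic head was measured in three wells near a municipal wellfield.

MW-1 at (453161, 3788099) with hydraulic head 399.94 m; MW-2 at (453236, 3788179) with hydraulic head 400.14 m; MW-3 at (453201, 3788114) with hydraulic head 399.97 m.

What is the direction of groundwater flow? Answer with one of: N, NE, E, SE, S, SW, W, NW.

S

Differences from MW-1: to MW-2 (Δx, Δy, Δh) = (75, 80, +0.20); to MW-3 = (40, 15, +0.03).
Solve a·Δx + b·Δy = Δh: det = 75·15 − 40·80 = -2075.
∂h/∂x = [(+0.20)·15 − (+0.03)·80] / -2075 = -0.0002892
∂h/∂y = [75·(+0.03) − 40·(+0.20)] / -2075 = +0.002771
Flow = −∇h = (+0.0002892 east, -0.002771 north), which points south.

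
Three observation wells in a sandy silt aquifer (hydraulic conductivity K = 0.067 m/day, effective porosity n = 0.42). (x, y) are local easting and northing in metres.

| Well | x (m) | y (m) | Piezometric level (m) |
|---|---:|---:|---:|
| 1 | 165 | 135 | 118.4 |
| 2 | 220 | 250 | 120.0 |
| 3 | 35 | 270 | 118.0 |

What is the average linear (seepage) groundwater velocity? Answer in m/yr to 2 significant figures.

0.84 m/yr

With h = a·x + b·y + c and 1 as origin, the differences give:
  55·a + 115·b = +1.6
  (-130)·a + 135·b = -0.4
Eliminate b (×135 and ×115, subtract): 22375·a = 262.00 → a = ∂h/∂x = +0.01171
Back-substitute: b = ∂h/∂y = +0.008313.
|∇h| = √(0.01171² + 0.008313²) = 0.01436
Seepage velocity v = K·i/n = 0.067 × 0.01436 / 0.42 = 0.002291 m/day = 0.8368 m/yr.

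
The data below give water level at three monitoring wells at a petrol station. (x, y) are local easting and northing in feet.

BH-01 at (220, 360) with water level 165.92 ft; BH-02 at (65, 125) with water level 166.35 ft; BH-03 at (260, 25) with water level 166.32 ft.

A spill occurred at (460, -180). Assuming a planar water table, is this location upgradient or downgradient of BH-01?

Taking BH-01 as reference: BH-02−BH-01 = (-155, -235, +0.43); BH-03−BH-01 = (40, -335, +0.40).
Solve a·Δx + b·Δy = Δh: det = (-155)·(-335) − 40·(-235) = 61325.
∂h/∂x = [(+0.43)·(-335) − (+0.40)·(-235)] / 61325 = -0.0008161
∂h/∂y = [(-155)·(+0.40) − 40·(+0.43)] / 61325 = -0.001291
Head at (460, -180) = 165.92 + (-0.0008161)·(240) + (-0.001291)·(-540) = 166.42 ft.
That is higher than the 165.92 ft at BH-01, so the point is upgradient.

upgradient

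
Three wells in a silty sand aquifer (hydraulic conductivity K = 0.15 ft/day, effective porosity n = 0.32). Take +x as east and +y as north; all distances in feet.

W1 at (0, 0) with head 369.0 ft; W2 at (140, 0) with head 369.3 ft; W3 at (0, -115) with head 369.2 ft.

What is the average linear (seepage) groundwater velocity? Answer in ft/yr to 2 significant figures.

0.47 ft/yr

∂h/∂x = (369.3 − 369.0) / (140 − 0) = +0.002143
∂h/∂y = (369.2 − 369.0) / (-115 − 0) = -0.001739
|∇h| = √(0.002143² + -0.001739²) = 0.00276
Seepage velocity v = K·i/n = 0.15 × 0.00276 / 0.32 = 0.001294 ft/day = 0.4726 ft/yr.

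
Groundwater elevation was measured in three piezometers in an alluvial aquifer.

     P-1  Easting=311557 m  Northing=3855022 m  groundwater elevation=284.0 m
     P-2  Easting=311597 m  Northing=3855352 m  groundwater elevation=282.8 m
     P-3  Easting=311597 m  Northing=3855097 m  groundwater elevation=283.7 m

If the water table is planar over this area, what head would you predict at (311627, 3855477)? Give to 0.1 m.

Three-point gradient (reference P-1): Δ to P-2 = (40, 330, -1.2), Δ to P-3 = (40, 75, -0.3).
∂h/∂x = -0.0008824, ∂h/∂y = -0.003529 (det = -10200).
h(311627, 3855477) = 284.0 + (-0.0008824)·(70) + (-0.003529)·(455) = 284.0 -0.062 -1.606 = 282.332 m.

282.3 m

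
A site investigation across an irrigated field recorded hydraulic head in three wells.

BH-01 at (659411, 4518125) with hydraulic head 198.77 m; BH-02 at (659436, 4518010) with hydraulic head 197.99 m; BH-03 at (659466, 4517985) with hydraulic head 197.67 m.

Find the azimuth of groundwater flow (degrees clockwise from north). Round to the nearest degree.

Differences from BH-01: to BH-02 (Δx, Δy, Δh) = (25, -115, -0.78); to BH-03 = (55, -140, -1.10).
Solve a·Δx + b·Δy = Δh: det = 25·(-140) − 55·(-115) = 2825.
∂h/∂x = [(-0.78)·(-140) − (-1.10)·(-115)] / 2825 = -0.006124
∂h/∂y = [25·(-1.10) − 55·(-0.78)] / 2825 = +0.005451
Flow direction (−∇h) has components (+0.006124 E, -0.005451 N).
Azimuth = atan2(E, N) = atan2(+0.006124, -0.005451) = 131.7° ≈ 132°.

132°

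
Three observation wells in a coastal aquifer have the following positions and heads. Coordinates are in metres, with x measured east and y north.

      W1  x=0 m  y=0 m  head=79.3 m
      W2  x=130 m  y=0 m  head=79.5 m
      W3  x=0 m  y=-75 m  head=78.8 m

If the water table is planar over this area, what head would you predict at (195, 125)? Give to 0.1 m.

80.4 m

∂h/∂x = (79.5 − 79.3) / (130 − 0) = +0.001538
∂h/∂y = (78.8 − 79.3) / (-75 − 0) = +0.006667
h(195, 125) = 79.3 + (+0.001538)·(195) + (+0.006667)·(125) = 79.3 +0.300 +0.833 = 80.433 m.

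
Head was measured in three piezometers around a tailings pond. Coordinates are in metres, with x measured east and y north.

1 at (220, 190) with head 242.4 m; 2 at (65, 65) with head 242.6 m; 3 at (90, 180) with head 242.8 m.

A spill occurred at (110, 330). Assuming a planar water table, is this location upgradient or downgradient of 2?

With h = a·x + b·y + c and 1 as origin, the differences give:
  (-155)·a + (-125)·b = +0.2
  (-130)·a + (-10)·b = +0.4
Eliminate b (×(-10) and ×(-125), subtract): -14700·a = 48.00 → a = ∂h/∂x = -0.003265
Back-substitute: b = ∂h/∂y = +0.002449.
Head at (110, 330) = 242.4 + (-0.003265)·(-110) + (+0.002449)·(140) = 243.10 m.
That is higher than the 242.6 m at 2, so the point is upgradient.

upgradient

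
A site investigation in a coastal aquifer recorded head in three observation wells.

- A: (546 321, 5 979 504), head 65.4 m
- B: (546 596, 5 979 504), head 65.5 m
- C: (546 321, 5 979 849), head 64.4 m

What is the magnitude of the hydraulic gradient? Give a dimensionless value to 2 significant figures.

∂h/∂x = (65.5 − 65.4) / (546596 − 546321) = +0.0003636
∂h/∂y = (64.4 − 65.4) / (5979849 − 5979504) = -0.002899
|∇h| = √(0.0003636² + -0.002899²) = 0.002922

0.0029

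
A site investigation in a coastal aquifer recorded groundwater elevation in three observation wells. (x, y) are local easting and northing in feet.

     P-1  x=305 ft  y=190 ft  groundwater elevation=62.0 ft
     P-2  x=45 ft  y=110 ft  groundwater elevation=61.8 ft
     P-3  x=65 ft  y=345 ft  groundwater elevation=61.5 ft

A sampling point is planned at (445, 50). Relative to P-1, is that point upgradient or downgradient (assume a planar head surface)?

upgradient

Differences from P-1: to P-2 (Δx, Δy, Δh) = (-260, -80, -0.2); to P-3 = (-240, 155, -0.5).
Determinant of the coordinate differences = (-260)·155 − (-240)·(-80) = -59500.
∂h/∂x = [(-0.2)·155 − (-0.5)·(-80)] / -59500 = +0.001193
∂h/∂y = [(-260)·(-0.5) − (-240)·(-0.2)] / -59500 = -0.001378
Head at (445, 50) = 62.0 + (+0.001193)·(140) + (-0.001378)·(-140) = 62.36 ft.
That is higher than the 62.0 ft at P-1, so the point is upgradient.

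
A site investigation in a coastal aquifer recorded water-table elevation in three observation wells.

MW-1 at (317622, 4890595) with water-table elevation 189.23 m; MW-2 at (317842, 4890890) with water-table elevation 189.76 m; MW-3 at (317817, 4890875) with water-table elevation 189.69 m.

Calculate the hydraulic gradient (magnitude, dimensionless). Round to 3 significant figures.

0.00316

With h = a·x + b·y + c and MW-1 as origin, the differences give:
  220·a + 295·b = +0.53
  195·a + 280·b = +0.46
Eliminate b (×280 and ×295, subtract): 4075·a = 12.700 → a = ∂h/∂x = +0.003117
Back-substitute: b = ∂h/∂y = -0.0005276.
|∇h| = √(0.003117² + -0.0005276²) = 0.003161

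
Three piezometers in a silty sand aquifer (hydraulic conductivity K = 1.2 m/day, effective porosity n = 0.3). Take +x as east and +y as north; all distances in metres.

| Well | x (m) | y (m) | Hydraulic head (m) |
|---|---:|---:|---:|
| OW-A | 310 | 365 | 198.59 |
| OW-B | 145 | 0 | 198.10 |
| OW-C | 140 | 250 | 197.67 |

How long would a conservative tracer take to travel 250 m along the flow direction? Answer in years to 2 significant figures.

26 years

With h = a·x + b·y + c and OW-A as origin, the differences give:
  (-165)·a + (-365)·b = -0.49
  (-170)·a + (-115)·b = -0.92
Eliminate b (×(-115) and ×(-365), subtract): -43075·a = -279.450 → a = ∂h/∂x = +0.006488
Back-substitute: b = ∂h/∂y = -0.001590.
|∇h| = √(0.006488² + -0.001590²) = 0.00668
Seepage velocity v = K·i/n = 1.2 × 0.00668 / 0.3 = 0.02672 m/day.
t = 250 / 0.02672 = 9356 days = 25.6 years.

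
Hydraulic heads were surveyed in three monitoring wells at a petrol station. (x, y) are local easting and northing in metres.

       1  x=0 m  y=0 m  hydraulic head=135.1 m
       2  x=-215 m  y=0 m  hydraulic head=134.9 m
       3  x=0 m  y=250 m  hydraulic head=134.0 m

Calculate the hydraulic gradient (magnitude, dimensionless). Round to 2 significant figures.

0.0045

∂h/∂x = (134.9 − 135.1) / (-215 − 0) = +0.0009302
∂h/∂y = (134.0 − 135.1) / (250 − 0) = -0.004400
|∇h| = √(0.0009302² + -0.004400²) = 0.004497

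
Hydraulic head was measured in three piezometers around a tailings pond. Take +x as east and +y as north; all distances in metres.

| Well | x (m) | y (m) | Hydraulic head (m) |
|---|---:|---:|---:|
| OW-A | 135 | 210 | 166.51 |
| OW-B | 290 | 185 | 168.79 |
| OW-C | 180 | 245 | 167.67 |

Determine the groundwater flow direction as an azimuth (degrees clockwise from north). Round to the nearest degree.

235°

Taking OW-A as reference: OW-B−OW-A = (155, -25, +2.28); OW-C−OW-A = (45, 35, +1.16).
Determinant of the coordinate differences = 155·35 − 45·(-25) = 6550.
∂h/∂x = [(+2.28)·35 − (+1.16)·(-25)] / 6550 = +0.01661
∂h/∂y = [155·(+1.16) − 45·(+2.28)] / 6550 = +0.01179
Flow direction (−∇h) has components (-0.01661 E, -0.01179 N).
Azimuth = atan2(E, N) = atan2(-0.01661, -0.01179) = 234.6° ≈ 235°.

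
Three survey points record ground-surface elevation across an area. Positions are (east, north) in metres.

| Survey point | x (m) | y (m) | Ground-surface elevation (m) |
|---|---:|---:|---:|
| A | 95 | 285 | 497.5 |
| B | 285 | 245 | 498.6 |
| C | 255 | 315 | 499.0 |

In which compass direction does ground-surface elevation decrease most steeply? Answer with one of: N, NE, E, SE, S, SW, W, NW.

Three-point gradient (reference A): Δ to B = (190, -40, +1.1), Δ to C = (160, 30, +1.5).
∂z/∂x = +0.007686, ∂z/∂y = +0.009008 (det = 12100).
Steepest decrease is along −∇f = (-0.007686 E, -0.009008 N) → southwest.

SW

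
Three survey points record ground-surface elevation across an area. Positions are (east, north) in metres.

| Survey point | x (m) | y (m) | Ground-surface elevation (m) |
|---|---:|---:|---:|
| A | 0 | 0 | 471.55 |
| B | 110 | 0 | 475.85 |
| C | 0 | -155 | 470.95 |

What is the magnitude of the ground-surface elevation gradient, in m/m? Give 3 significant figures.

∂z/∂x = (475.85 − 471.55) / (110 − 0) = +0.03909
∂z/∂y = (470.95 − 471.55) / (-155 − 0) = +0.003871
|∇f| = √(0.03909² + 0.003871²) = 0.03928 m/m

0.0393 m/m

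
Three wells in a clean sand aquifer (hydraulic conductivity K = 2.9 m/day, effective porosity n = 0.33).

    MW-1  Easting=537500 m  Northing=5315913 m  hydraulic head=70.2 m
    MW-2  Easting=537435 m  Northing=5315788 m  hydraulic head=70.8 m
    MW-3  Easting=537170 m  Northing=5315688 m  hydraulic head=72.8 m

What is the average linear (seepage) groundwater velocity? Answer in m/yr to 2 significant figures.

Three-point gradient (reference MW-1): Δ to MW-2 = (-65, -125, +0.6), Δ to MW-3 = (-330, -225, +2.6).
∂h/∂x = -0.007136, ∂h/∂y = -0.001089 (det = -26625).
|∇h| = √(-0.007136² + -0.001089²) = 0.007219
Seepage velocity v = K·i/n = 2.9 × 0.007219 / 0.33 = 0.06344 m/day = 23.17 m/yr.

23 m/yr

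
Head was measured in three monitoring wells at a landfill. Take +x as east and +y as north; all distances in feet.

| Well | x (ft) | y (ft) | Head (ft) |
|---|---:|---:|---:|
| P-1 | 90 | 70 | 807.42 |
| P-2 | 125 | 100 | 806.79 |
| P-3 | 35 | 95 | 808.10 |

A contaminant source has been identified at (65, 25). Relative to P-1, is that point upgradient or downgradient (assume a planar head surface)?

upgradient

Differences from P-1: to P-2 (Δx, Δy, Δh) = (35, 30, -0.63); to P-3 = (-55, 25, +0.68).
Determinant of the coordinate differences = 35·25 − (-55)·30 = 2525.
∂h/∂x = [(-0.63)·25 − (+0.68)·30] / 2525 = -0.01432
∂h/∂y = [35·(+0.68) − (-55)·(-0.63)] / 2525 = -0.004297
Head at (65, 25) = 807.42 + (-0.01432)·(-25) + (-0.004297)·(-45) = 807.97 ft.
That is higher than the 807.42 ft at P-1, so the point is upgradient.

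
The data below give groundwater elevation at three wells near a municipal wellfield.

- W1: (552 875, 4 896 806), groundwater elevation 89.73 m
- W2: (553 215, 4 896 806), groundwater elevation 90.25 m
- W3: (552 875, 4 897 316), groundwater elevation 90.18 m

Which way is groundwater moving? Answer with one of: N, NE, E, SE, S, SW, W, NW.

∂h/∂x = (90.25 − 89.73) / (553215 − 552875) = +0.001529
∂h/∂y = (90.18 − 89.73) / (4897316 − 4896806) = +0.0008824
Flow = −∇h = (-0.001529 east, -0.0008824 north), which points southwest.

SW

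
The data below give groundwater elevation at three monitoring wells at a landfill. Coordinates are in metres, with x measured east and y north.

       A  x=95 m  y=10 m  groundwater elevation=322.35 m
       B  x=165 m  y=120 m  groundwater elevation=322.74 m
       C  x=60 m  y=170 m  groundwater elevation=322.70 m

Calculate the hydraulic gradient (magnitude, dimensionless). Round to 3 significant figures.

Taking A as reference: B−A = (70, 110, +0.39); C−A = (-35, 160, +0.35).
Determinant of the coordinate differences = 70·160 − (-35)·110 = 15050.
∂h/∂x = [(+0.39)·160 − (+0.35)·110] / 15050 = +0.001588
∂h/∂y = [70·(+0.35) − (-35)·(+0.39)] / 15050 = +0.002535
|∇h| = √(0.001588² + 0.002535²) = 0.002991

0.00299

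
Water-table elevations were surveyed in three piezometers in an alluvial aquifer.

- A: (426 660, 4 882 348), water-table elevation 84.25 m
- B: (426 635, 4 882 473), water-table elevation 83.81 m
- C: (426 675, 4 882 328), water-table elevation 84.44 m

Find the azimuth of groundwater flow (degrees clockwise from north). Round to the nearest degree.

With h = a·x + b·y + c and A as origin, the differences give:
  (-25)·a + 125·b = -0.44
  15·a + (-20)·b = +0.19
Eliminate b (×(-20) and ×125, subtract): -1375·a = -14.950 → a = ∂h/∂x = +0.01087
Back-substitute: b = ∂h/∂y = -0.001345.
Flow direction (−∇h) has components (-0.01087 E, +0.001345 N).
Azimuth = atan2(E, N) = atan2(-0.01087, +0.001345) = 277.1° ≈ 277°.

277°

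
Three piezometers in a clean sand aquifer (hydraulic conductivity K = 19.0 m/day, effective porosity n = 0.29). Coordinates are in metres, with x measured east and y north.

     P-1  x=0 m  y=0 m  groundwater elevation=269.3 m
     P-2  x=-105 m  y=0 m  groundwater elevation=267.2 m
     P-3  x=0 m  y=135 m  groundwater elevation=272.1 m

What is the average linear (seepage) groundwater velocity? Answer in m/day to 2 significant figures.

1.9 m/day

∂h/∂x = (267.2 − 269.3) / (-105 − 0) = +0.02000
∂h/∂y = (272.1 − 269.3) / (135 − 0) = +0.02074
|∇h| = √(0.02000² + 0.02074²) = 0.02881
Seepage velocity v = K·i/n = 19.0 × 0.02881 / 0.29 = 1.888 m/day.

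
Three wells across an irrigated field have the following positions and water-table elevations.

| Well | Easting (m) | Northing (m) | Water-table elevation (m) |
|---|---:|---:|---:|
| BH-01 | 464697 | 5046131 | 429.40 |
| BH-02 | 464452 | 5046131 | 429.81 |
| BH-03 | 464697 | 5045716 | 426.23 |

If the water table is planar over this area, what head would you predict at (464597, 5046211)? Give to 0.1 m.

∂h/∂x = (429.81 − 429.40) / (464452 − 464697) = -0.001673
∂h/∂y = (426.23 − 429.40) / (5045716 − 5046131) = +0.007639
h(464597, 5046211) = 429.40 + (-0.001673)·(-100) + (+0.007639)·(80) = 429.40 +0.167 +0.611 = 430.178 m.

430.2 m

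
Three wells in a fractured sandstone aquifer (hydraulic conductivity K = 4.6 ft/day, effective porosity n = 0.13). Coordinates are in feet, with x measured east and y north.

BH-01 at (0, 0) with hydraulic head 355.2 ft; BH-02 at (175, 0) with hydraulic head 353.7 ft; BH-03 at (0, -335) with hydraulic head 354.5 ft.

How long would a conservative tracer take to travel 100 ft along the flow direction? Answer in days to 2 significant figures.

320 days

∂h/∂x = (353.7 − 355.2) / (175 − 0) = -0.008571
∂h/∂y = (354.5 − 355.2) / (-335 − 0) = +0.002090
|∇h| = √(-0.008571² + 0.002090²) = 0.008822
Seepage velocity v = K·i/n = 4.6 × 0.008822 / 0.13 = 0.3122 ft/day.
t = 100 / 0.3122 = 320.3 days.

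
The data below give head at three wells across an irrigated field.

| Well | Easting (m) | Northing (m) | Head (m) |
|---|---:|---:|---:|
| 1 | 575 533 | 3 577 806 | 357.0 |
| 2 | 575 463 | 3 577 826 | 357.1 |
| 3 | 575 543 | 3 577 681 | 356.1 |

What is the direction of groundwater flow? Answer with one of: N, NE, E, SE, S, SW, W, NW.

S

Three-point gradient (reference 1): Δ to 2 = (-70, 20, +0.1), Δ to 3 = (10, -125, -0.9).
∂h/∂x = +0.0006433, ∂h/∂y = +0.007251 (det = 8550).
Flow = −∇h = (-0.0006433 east, -0.007251 north), which points south.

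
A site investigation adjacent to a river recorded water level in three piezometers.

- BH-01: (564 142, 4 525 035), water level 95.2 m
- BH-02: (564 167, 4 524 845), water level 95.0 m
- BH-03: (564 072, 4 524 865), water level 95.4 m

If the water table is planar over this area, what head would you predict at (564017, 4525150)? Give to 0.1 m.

Differences from BH-01: to BH-02 (Δx, Δy, Δh) = (25, -190, -0.2); to BH-03 = (-70, -170, +0.2).
Determinant of the coordinate differences = 25·(-170) − (-70)·(-190) = -17550.
∂h/∂x = [(-0.2)·(-170) − (+0.2)·(-190)] / -17550 = -0.004103
∂h/∂y = [25·(+0.2) − (-70)·(-0.2)] / -17550 = +0.0005128
h(564017, 4525150) = 95.2 + (-0.004103)·(-125) + (+0.0005128)·(115) = 95.2 +0.513 +0.059 = 95.772 m.

95.8 m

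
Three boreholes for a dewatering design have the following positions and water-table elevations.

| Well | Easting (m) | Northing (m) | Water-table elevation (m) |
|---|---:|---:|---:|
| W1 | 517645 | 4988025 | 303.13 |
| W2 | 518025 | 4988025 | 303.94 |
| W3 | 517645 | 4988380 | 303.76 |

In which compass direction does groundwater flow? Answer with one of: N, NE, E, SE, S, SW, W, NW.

∂h/∂x = (303.94 − 303.13) / (518025 − 517645) = +0.002132
∂h/∂y = (303.76 − 303.13) / (4988380 − 4988025) = +0.001775
Flow = −∇h = (-0.002132 east, -0.001775 north), which points southwest.

SW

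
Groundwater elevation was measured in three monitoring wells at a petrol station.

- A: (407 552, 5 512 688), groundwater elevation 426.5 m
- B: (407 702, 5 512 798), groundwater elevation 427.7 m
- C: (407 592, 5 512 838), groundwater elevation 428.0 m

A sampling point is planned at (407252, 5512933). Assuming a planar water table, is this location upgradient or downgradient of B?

upgradient

Differences from A: to B (Δx, Δy, Δh) = (150, 110, +1.2); to C = (40, 150, +1.5).
Solve a·Δx + b·Δy = Δh: det = 150·150 − 40·110 = 18100.
∂h/∂x = [(+1.2)·150 − (+1.5)·110] / 18100 = +0.0008287
∂h/∂y = [150·(+1.5) − 40·(+1.2)] / 18100 = +0.009779
Head at (407252, 5512933) = 426.5 + (+0.0008287)·(-300) + (+0.009779)·(245) = 428.65 m.
That is higher than the 427.7 m at B, so the point is upgradient.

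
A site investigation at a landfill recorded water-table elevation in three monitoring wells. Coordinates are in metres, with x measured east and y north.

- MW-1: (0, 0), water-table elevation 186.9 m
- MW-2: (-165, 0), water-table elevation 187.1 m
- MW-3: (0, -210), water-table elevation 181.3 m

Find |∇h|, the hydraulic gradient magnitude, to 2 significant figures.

0.027

∂h/∂x = (187.1 − 186.9) / (-165 − 0) = -0.001212
∂h/∂y = (181.3 − 186.9) / (-210 − 0) = +0.02667
|∇h| = √(-0.001212² + 0.02667²) = 0.0267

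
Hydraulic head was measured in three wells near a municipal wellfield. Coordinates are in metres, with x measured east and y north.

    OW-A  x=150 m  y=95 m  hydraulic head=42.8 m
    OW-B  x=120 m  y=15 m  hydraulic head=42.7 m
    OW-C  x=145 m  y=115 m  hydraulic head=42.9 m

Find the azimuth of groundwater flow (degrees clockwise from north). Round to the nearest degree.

Taking OW-A as reference: OW-B−OW-A = (-30, -80, -0.1); OW-C−OW-A = (-5, 20, +0.1).
Solve a·Δx + b·Δy = Δh: det = (-30)·20 − (-5)·(-80) = -1000.
∂h/∂x = [(-0.1)·20 − (+0.1)·(-80)] / -1000 = -0.006000
∂h/∂y = [(-30)·(+0.1) − (-5)·(-0.1)] / -1000 = +0.003500
Flow direction (−∇h) has components (+0.006000 E, -0.003500 N).
Azimuth = atan2(E, N) = atan2(+0.006000, -0.003500) = 120.3° ≈ 120°.

120°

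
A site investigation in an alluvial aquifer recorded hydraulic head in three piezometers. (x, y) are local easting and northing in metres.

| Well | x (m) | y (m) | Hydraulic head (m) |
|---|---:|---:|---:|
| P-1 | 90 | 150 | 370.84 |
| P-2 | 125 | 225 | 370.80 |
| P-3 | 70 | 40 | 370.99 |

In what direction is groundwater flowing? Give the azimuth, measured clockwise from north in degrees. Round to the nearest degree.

303°

Differences from P-1: to P-2 (Δx, Δy, Δh) = (35, 75, -0.04); to P-3 = (-20, -110, +0.15).
Determinant of the coordinate differences = 35·(-110) − (-20)·75 = -2350.
∂h/∂x = [(-0.04)·(-110) − (+0.15)·75] / -2350 = +0.002915
∂h/∂y = [35·(+0.15) − (-20)·(-0.04)] / -2350 = -0.001894
Flow direction (−∇h) has components (-0.002915 E, +0.001894 N).
Azimuth = atan2(E, N) = atan2(-0.002915, +0.001894) = 303.0° ≈ 303°.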